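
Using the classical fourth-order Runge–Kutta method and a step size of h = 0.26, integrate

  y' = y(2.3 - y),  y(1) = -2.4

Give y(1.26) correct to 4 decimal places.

-17.9816

RK4: k1 = f(t_n, y_n); k2 = f(t_n + h/2, y_n + (h/2)·k1); k3 = f(t_n + h/2, y_n + (h/2)·k2); k4 = f(t_n + h, y_n + h·k3); y_{n+1} = y_n + (h/6)·(k1 + 2k2 + 2k3 + k4).
t=1.000000, y=-2.400000:
  k1 = f(1.000000, -2.400000) = -11.280000
  k2 = f(1.130000, -3.866400) = -23.841769
  k3 = f(1.130000, -5.499430) = -42.892419
  k4 = f(1.260000, -13.552029) = -214.827154
  y ← -2.400000 + (0.26/6)·(k1 + 2k2 + 2k3 + k4) = -17.981606
y(1.26) ≈ -17.9816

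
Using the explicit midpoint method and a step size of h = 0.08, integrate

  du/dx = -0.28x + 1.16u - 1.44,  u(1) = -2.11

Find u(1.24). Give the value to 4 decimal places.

Midpoint: k1 = f(x_n, u_n); k2 = f(x_n + h/2, u_n + (h/2)·k1); u_{n+1} = u_n + h·k2.
x=1.000000, u=-2.110000:
  k1 = f(1.000000, -2.110000) = -4.167600
  k2 = f(1.040000, -2.276704) = -4.372177
  u ← -2.110000 + 0.08·(-4.372177) = -2.459774
x=1.080000, u=-2.459774:
  k1 = f(1.080000, -2.459774) = -4.595738
  k2 = f(1.120000, -2.643604) = -4.820180
  u ← -2.459774 + 0.08·(-4.820180) = -2.845389
x=1.160000, u=-2.845389:
  k1 = f(1.160000, -2.845389) = -5.065451
  k2 = f(1.200000, -3.048007) = -5.311688
  u ← -2.845389 + 0.08·(-5.311688) = -3.270324
u(1.24) ≈ -3.2703

-3.2703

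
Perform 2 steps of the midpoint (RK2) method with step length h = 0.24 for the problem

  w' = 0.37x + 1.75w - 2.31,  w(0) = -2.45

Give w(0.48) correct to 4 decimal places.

Midpoint: k1 = f(x_n, w_n); k2 = f(x_n + h/2, w_n + (h/2)·k1); w_{n+1} = w_n + h·k2.
x=0.000000, w=-2.450000:
  k1 = f(0.000000, -2.450000) = -6.597500
  k2 = f(0.120000, -3.241700) = -7.938575
  w ← -2.450000 + 0.24·(-7.938575) = -4.355258
x=0.240000, w=-4.355258:
  k1 = f(0.240000, -4.355258) = -9.842901
  k2 = f(0.360000, -5.536406) = -11.865511
  w ← -4.355258 + 0.24·(-11.865511) = -7.202981
w(0.48) ≈ -7.2030

-7.2030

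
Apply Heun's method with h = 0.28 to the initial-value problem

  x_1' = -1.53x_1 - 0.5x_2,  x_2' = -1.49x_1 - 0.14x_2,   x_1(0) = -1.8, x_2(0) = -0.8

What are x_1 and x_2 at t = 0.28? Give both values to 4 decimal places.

-1.1608, -0.2172

Heun on (x_1,x_2): k1 = f(t_n, state_n); k2 = f(t_n + h, state_n + h·k1); state_{n+1} = state_n + (h/2)·(k1 + k2).
0.000000: (-1.800000, -0.800000)
  k1 = (3.154000, 2.794000)
  predictor → (-0.916880, -0.017680)
  k2 = (1.411666, 1.368626)
  → (-1.160807, -0.217232)
(x_1(0.28), x_2(0.28)) ≈ (-1.1608, -0.2172)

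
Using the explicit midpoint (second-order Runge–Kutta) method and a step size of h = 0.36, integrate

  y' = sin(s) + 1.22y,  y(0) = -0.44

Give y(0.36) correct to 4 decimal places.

-0.6112

Midpoint: k1 = f(s_n, y_n); k2 = f(s_n + h/2, y_n + (h/2)·k1); y_{n+1} = y_n + h·k2.
s=0.000000, y=-0.440000:
  k1 = f(0.000000, -0.440000) = -0.536800
  k2 = f(0.180000, -0.536624) = -0.475652
  y ← -0.440000 + 0.36·(-0.475652) = -0.611235
y(0.36) ≈ -0.6112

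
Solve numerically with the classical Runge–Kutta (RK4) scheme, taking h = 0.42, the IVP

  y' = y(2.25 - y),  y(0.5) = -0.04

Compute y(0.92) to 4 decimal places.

-0.1055

RK4: k1 = f(x_n, y_n); k2 = f(x_n + h/2, y_n + (h/2)·k1); k3 = f(x_n + h/2, y_n + (h/2)·k2); k4 = f(x_n + h, y_n + h·k3); y_{n+1} = y_n + (h/6)·(k1 + 2k2 + 2k3 + k4).
x=0.500000, y=-0.040000:
  k1 = f(0.500000, -0.040000) = -0.091600
  k2 = f(0.710000, -0.059236) = -0.136790
  k3 = f(0.710000, -0.068726) = -0.159356
  k4 = f(0.920000, -0.106930) = -0.252026
  y ← -0.040000 + (0.42/6)·(k1 + 2k2 + 2k3 + k4) = -0.105514
y(0.92) ≈ -0.1055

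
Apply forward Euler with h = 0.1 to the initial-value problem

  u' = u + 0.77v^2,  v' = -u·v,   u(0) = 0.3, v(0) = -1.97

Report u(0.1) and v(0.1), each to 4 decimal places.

Euler on (u,v): u_{n+1} = u_n + h·u', v_{n+1} = v_n + h·v'.
0.000000: (0.300000, -1.970000); f=(3.288293, 0.591000) → (0.628829, -1.910900)
(u(0.1), v(0.1)) ≈ (0.6288, -1.9109)

0.6288, -1.9109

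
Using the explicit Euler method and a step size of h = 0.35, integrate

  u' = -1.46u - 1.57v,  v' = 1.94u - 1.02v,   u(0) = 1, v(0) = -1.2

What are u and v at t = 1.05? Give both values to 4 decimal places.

Euler on (u,v): u_{n+1} = u_n + h·u', v_{n+1} = v_n + h·v'.
0.000000: (1.000000, -1.200000); f=(0.424000, 3.164000) → (1.148400, -0.092600)
0.350000: (1.148400, -0.092600); f=(-1.531282, 2.322348) → (0.612451, 0.720222)
0.700000: (0.612451, 0.720222); f=(-2.024927, 0.453529) → (-0.096273, 0.878957)
(u(1.05), v(1.05)) ≈ (-0.0963, 0.8790)

-0.0963, 0.8790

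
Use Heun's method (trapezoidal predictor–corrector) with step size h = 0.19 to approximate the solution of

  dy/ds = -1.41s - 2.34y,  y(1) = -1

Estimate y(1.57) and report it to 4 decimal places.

-0.8719

Heun: k1 = f(s_n, y_n); k2 = f(s_n + h, y_n + h·k1); y_{n+1} = y_n + (h/2)·(k1 + k2).
s=1.000000, y=-1.000000:
  k1 = f(1.000000, -1.000000) = 0.930000
  k2 = f(1.190000, -0.823300) = 0.248622
  y ← -1.000000 + (0.19/2)·(0.930000 + 0.248622) = -0.888031
s=1.190000, y=-0.888031:
  k1 = f(1.190000, -0.888031) = 0.400092
  k2 = f(1.380000, -0.812013) = -0.045689
  y ← -0.888031 + (0.19/2)·(0.400092 + (-0.045689)) = -0.854363
s=1.380000, y=-0.854363:
  k1 = f(1.380000, -0.854363) = 0.053408
  k2 = f(1.570000, -0.844215) = -0.238237
  y ← -0.854363 + (0.19/2)·(0.053408 + (-0.238237)) = -0.871921
y(1.57) ≈ -0.8719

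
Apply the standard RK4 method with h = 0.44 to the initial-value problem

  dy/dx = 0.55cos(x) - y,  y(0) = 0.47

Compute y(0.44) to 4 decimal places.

RK4: k1 = f(x_n, y_n); k2 = f(x_n + h/2, y_n + (h/2)·k1); k3 = f(x_n + h/2, y_n + (h/2)·k2); k4 = f(x_n + h, y_n + h·k3); y_{n+1} = y_n + (h/6)·(k1 + 2k2 + 2k3 + k4).
x=0.000000, y=0.470000:
  k1 = f(0.000000, 0.470000) = 0.080000
  k2 = f(0.220000, 0.487600) = 0.049144
  k3 = f(0.220000, 0.480812) = 0.055932
  k4 = f(0.440000, 0.494610) = 0.003003
  y ← 0.470000 + (0.44/6)·(k1 + 2k2 + 2k3 + k4) = 0.491498
y(0.44) ≈ 0.4915

0.4915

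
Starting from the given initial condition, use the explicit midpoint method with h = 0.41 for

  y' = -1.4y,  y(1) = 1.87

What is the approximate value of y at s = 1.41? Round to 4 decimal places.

Midpoint: k1 = f(s_n, y_n); k2 = f(s_n + h/2, y_n + (h/2)·k1); y_{n+1} = y_n + h·k2.
s=1.000000, y=1.870000:
  k1 = f(1.000000, 1.870000) = -2.618000
  k2 = f(1.205000, 1.333310) = -1.866634
  y ← 1.870000 + 0.41·(-1.866634) = 1.104680
y(1.41) ≈ 1.1047

1.1047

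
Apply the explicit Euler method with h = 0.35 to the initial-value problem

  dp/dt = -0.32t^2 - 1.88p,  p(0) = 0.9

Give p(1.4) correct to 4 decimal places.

Euler: p_{n+1} = p_n + h·f(t_n, p_n).
t=0.000000, p=0.900000: f=-1.692000 → p ← 0.900000 + 0.35·(-1.692000) = 0.307800
t=0.350000, p=0.307800: f=-0.617864 → p ← 0.307800 + 0.35·(-0.617864) = 0.091548
t=0.700000, p=0.091548: f=-0.328909 → p ← 0.091548 + 0.35·(-0.328909) = -0.023571
t=1.050000, p=-0.023571: f=-0.308487 → p ← -0.023571 + 0.35·(-0.308487) = -0.131541
p(1.4) ≈ -0.1315

-0.1315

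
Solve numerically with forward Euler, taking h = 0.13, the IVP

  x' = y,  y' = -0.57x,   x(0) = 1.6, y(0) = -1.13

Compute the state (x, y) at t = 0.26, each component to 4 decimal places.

1.2908, -1.3562

Euler on (x,y): x_{n+1} = x_n + h·x', y_{n+1} = y_n + h·y'.
0.000000: (1.600000, -1.130000); f=(-1.130000, -0.912000) → (1.453100, -1.248560)
0.130000: (1.453100, -1.248560); f=(-1.248560, -0.828267) → (1.290787, -1.356235)
(x(0.26), y(0.26)) ≈ (1.2908, -1.3562)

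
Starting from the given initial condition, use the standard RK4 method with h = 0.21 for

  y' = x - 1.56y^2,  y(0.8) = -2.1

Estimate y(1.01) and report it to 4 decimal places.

RK4: k1 = f(x_n, y_n); k2 = f(x_n + h/2, y_n + (h/2)·k1); k3 = f(x_n + h/2, y_n + (h/2)·k2); k4 = f(x_n + h, y_n + h·k3); y_{n+1} = y_n + (h/6)·(k1 + 2k2 + 2k3 + k4).
x=0.800000, y=-2.100000:
  k1 = f(0.800000, -2.100000) = -6.079600
  k2 = f(0.905000, -2.738358) = -10.792823
  k3 = f(0.905000, -3.233246) = -15.403057
  k4 = f(1.010000, -5.334642) = -43.385110
  y ← -2.100000 + (0.21/6)·(k1 + 2k2 + 2k3 + k4) = -5.664976
y(1.01) ≈ -5.6650

-5.6650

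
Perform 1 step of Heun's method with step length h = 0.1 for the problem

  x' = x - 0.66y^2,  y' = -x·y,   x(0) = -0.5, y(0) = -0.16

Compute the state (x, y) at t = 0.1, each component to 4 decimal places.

-0.5544, -0.1686

Heun on (x,y): k1 = f(t_n, state_n); k2 = f(t_n + h, state_n + h·k1); state_{n+1} = state_n + (h/2)·(k1 + k2).
0.000000: (-0.500000, -0.160000)
  k1 = (-0.516896, -0.080000)
  predictor → (-0.551690, -0.168000)
  k2 = (-0.570317, -0.092684)
  → (-0.554361, -0.168634)
(x(0.1), y(0.1)) ≈ (-0.5544, -0.1686)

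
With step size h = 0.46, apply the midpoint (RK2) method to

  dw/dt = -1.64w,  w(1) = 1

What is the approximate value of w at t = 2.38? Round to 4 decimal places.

Midpoint: k1 = f(t_n, w_n); k2 = f(t_n + h/2, w_n + (h/2)·k1); w_{n+1} = w_n + h·k2.
t=1.000000, w=1.000000:
  k1 = f(1.000000, 1.000000) = -1.640000
  k2 = f(1.230000, 0.622800) = -1.021392
  w ← 1.000000 + 0.46·(-1.021392) = 0.530160
t=1.460000, w=0.530160:
  k1 = f(1.460000, 0.530160) = -0.869462
  k2 = f(1.690000, 0.330183) = -0.541501
  w ← 0.530160 + 0.46·(-0.541501) = 0.281069
t=1.920000, w=0.281069:
  k1 = f(1.920000, 0.281069) = -0.460954
  k2 = f(2.150000, 0.175050) = -0.287082
  w ← 0.281069 + 0.46·(-0.287082) = 0.149012
w(2.38) ≈ 0.1490

0.1490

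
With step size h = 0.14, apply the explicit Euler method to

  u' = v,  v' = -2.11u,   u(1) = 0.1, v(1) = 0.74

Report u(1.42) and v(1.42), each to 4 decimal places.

0.3941, 0.5608

Euler on (u,v): u_{n+1} = u_n + h·u', v_{n+1} = v_n + h·v'.
1.000000: (0.100000, 0.740000); f=(0.740000, -0.211000) → (0.203600, 0.710460)
1.140000: (0.203600, 0.710460); f=(0.710460, -0.429596) → (0.303064, 0.650317)
1.280000: (0.303064, 0.650317); f=(0.650317, -0.639466) → (0.394109, 0.560791)
(u(1.42), v(1.42)) ≈ (0.3941, 0.5608)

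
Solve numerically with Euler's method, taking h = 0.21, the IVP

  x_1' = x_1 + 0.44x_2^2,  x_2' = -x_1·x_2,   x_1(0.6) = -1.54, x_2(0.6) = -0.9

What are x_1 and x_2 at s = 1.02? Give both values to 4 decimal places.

Euler on (x_1,x_2): x_1_{n+1} = x_1_n + h·x_1', x_2_{n+1} = x_2_n + h·x_2'.
0.600000: (-1.540000, -0.900000); f=(-1.183600, -1.386000) → (-1.788556, -1.191060)
0.810000: (-1.788556, -1.191060); f=(-1.164361, -2.130278) → (-2.033072, -1.638418)
(x_1(1.02), x_2(1.02)) ≈ (-2.0331, -1.6384)

-2.0331, -1.6384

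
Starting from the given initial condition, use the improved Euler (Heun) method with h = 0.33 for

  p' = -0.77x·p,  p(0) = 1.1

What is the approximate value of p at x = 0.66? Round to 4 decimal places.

Heun: k1 = f(x_n, p_n); k2 = f(x_n + h, p_n + h·k1); p_{n+1} = p_n + (h/2)·(k1 + k2).
x=0.000000, p=1.100000:
  k1 = f(0.000000, 1.100000) = 0.000000
  k2 = f(0.330000, 1.100000) = -0.279510
  p ← 1.100000 + (0.33/2)·(0.000000 + (-0.279510)) = 1.053881
x=0.330000, p=1.053881:
  k1 = f(0.330000, 1.053881) = -0.267791
  k2 = f(0.660000, 0.965510) = -0.490672
  p ← 1.053881 + (0.33/2)·(-0.267791 + (-0.490672)) = 0.928734
p(0.66) ≈ 0.9287

0.9287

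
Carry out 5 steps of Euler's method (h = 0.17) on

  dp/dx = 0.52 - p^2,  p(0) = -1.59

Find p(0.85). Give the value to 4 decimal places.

-10.1151

Euler: p_{n+1} = p_n + h·f(x_n, p_n).
x=0.000000, p=-1.590000: f=-2.008100 → p ← -1.590000 + 0.17·(-2.008100) = -1.931377
x=0.170000, p=-1.931377: f=-3.210217 → p ← -1.931377 + 0.17·(-3.210217) = -2.477114
x=0.340000, p=-2.477114: f=-5.616093 → p ← -2.477114 + 0.17·(-5.616093) = -3.431850
x=0.510000, p=-3.431850: f=-11.257593 → p ← -3.431850 + 0.17·(-11.257593) = -5.345641
x=0.680000, p=-5.345641: f=-28.055873 → p ← -5.345641 + 0.17·(-28.055873) = -10.115139
p(0.85) ≈ -10.1151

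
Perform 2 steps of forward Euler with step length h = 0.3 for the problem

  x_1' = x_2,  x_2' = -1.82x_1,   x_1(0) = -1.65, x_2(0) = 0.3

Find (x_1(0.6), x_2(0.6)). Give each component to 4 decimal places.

-1.1997, 2.0527

Euler on (x_1,x_2): x_1_{n+1} = x_1_n + h·x_1', x_2_{n+1} = x_2_n + h·x_2'.
0.000000: (-1.650000, 0.300000); f=(0.300000, 3.003000) → (-1.560000, 1.200900)
0.300000: (-1.560000, 1.200900); f=(1.200900, 2.839200) → (-1.199730, 2.052660)
(x_1(0.6), x_2(0.6)) ≈ (-1.1997, 2.0527)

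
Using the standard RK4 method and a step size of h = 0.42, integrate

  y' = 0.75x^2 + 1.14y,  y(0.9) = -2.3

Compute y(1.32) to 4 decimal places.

-3.2235

RK4: k1 = f(x_n, y_n); k2 = f(x_n + h/2, y_n + (h/2)·k1); k3 = f(x_n + h/2, y_n + (h/2)·k2); k4 = f(x_n + h, y_n + h·k3); y_{n+1} = y_n + (h/6)·(k1 + 2k2 + 2k3 + k4).
x=0.900000, y=-2.300000:
  k1 = f(0.900000, -2.300000) = -2.014500
  k2 = f(1.110000, -2.723045) = -2.180196
  k3 = f(1.110000, -2.757841) = -2.219864
  k4 = f(1.320000, -3.232343) = -2.378071
  y ← -2.300000 + (0.42/6)·(k1 + 2k2 + 2k3 + k4) = -3.223488
y(1.32) ≈ -3.2235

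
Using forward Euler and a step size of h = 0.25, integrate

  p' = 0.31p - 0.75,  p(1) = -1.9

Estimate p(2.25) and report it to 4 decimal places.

-3.8541

Euler: p_{n+1} = p_n + h·f(t_n, p_n).
t=1.000000, p=-1.900000: f=-1.339000 → p ← -1.900000 + 0.25·(-1.339000) = -2.234750
t=1.250000, p=-2.234750: f=-1.442773 → p ← -2.234750 + 0.25·(-1.442773) = -2.595443
t=1.500000, p=-2.595443: f=-1.554587 → p ← -2.595443 + 0.25·(-1.554587) = -2.984090
t=1.750000, p=-2.984090: f=-1.675068 → p ← -2.984090 + 0.25·(-1.675068) = -3.402857
t=2.000000, p=-3.402857: f=-1.804886 → p ← -3.402857 + 0.25·(-1.804886) = -3.854078
p(2.25) ≈ -3.8541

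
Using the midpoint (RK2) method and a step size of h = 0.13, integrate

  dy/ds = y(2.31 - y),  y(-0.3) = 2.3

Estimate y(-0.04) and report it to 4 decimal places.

Midpoint: k1 = f(s_n, y_n); k2 = f(s_n + h/2, y_n + (h/2)·k1); y_{n+1} = y_n + h·k2.
s=-0.300000, y=2.300000:
  k1 = f(-0.300000, 2.300000) = 0.023000
  k2 = f(-0.235000, 2.301495) = 0.019574
  y ← 2.300000 + 0.13·0.019574 = 2.302545
s=-0.170000, y=2.302545:
  k1 = f(-0.170000, 2.302545) = 0.017166
  k2 = f(-0.105000, 2.303660) = 0.014604
  y ← 2.302545 + 0.13·0.014604 = 2.304443
y(-0.04) ≈ 2.3044

2.3044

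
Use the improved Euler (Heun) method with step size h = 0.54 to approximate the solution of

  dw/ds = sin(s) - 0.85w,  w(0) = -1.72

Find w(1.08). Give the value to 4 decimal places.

Heun: k1 = f(s_n, w_n); k2 = f(s_n + h, w_n + h·k1); w_{n+1} = w_n + (h/2)·(k1 + k2).
s=0.000000, w=-1.720000:
  k1 = f(0.000000, -1.720000) = 1.462000
  k2 = f(0.540000, -0.930520) = 1.305078
  w ← -1.720000 + (0.54/2)·(1.462000 + 1.305078) = -0.972889
s=0.540000, w=-0.972889:
  k1 = f(0.540000, -0.972889) = 1.341092
  k2 = f(1.080000, -0.248699) = 1.093352
  w ← -0.972889 + (0.54/2)·(1.341092 + 1.093352) = -0.315589
w(1.08) ≈ -0.3156

-0.3156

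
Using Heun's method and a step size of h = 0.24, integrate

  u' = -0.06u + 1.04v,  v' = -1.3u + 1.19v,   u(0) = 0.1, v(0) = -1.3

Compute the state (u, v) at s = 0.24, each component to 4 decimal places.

Heun on (u,v): k1 = f(s_n, state_n); k2 = f(s_n + h, state_n + h·k1); state_{n+1} = state_n + (h/2)·(k1 + k2).
0.000000: (0.100000, -1.300000)
  k1 = (-1.358000, -1.677000)
  predictor → (-0.225920, -1.702480)
  k2 = (-1.757024, -1.732255)
  → (-0.273803, -1.709111)
(u(0.24), v(0.24)) ≈ (-0.2738, -1.7091)

-0.2738, -1.7091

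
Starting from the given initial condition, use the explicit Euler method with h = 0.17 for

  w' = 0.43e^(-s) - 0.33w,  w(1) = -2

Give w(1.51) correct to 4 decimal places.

-1.6174

Euler: w_{n+1} = w_n + h·f(s_n, w_n).
s=1.000000, w=-2.000000: f=0.818188 → w ← -2.000000 + 0.17·0.818188 = -1.860908
s=1.170000, w=-1.860908: f=0.747557 → w ← -1.860908 + 0.17·0.747557 = -1.733823
s=1.340000, w=-1.733823: f=0.684755 → w ← -1.733823 + 0.17·0.684755 = -1.617415
w(1.51) ≈ -1.6174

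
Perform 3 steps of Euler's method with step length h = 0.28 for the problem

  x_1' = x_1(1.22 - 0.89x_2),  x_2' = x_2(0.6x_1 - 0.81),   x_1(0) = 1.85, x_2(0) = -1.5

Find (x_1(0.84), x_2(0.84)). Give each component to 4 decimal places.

10.3714, -3.6206

Euler on (x_1,x_2): x_1_{n+1} = x_1_n + h·x_1', x_2_{n+1} = x_2_n + h·x_2'.
0.000000: (1.850000, -1.500000); f=(4.726750, -0.450000) → (3.173490, -1.626000)
0.280000: (3.173490, -1.626000); f=(8.464142, -1.778997) → (5.543450, -2.124119)
0.560000: (5.543450, -2.124119); f=(17.242712, -5.344432) → (10.371409, -3.620560)
(x_1(0.84), x_2(0.84)) ≈ (10.3714, -3.6206)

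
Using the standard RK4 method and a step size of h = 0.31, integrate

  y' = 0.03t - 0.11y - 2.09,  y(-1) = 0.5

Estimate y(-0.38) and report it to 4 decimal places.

-0.7979

RK4: k1 = f(t_n, y_n); k2 = f(t_n + h/2, y_n + (h/2)·k1); k3 = f(t_n + h/2, y_n + (h/2)·k2); k4 = f(t_n + h, y_n + h·k3); y_{n+1} = y_n + (h/6)·(k1 + 2k2 + 2k3 + k4).
t=-1.000000, y=0.500000:
  k1 = f(-1.000000, 0.500000) = -2.175000
  k2 = f(-0.845000, 0.162875) = -2.133266
  k3 = f(-0.845000, 0.169344) = -2.133978
  k4 = f(-0.690000, -0.161533) = -2.092931
  y ← 0.500000 + (0.31/6)·(k1 + 2k2 + 2k3 + k4) = -0.161458
t=-0.690000, y=-0.161458:
  k1 = f(-0.690000, -0.161458) = -2.092940
  k2 = f(-0.535000, -0.485864) = -2.052605
  k3 = f(-0.535000, -0.479612) = -2.053293
  k4 = f(-0.380000, -0.797979) = -2.013622
  y ← -0.161458 + (0.31/6)·(k1 + 2k2 + 2k3 + k4) = -0.797907
y(-0.38) ≈ -0.7979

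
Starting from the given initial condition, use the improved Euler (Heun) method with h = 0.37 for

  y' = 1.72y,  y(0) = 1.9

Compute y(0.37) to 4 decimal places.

Heun: k1 = f(t_n, y_n); k2 = f(t_n + h, y_n + h·k1); y_{n+1} = y_n + (h/2)·(k1 + k2).
t=0.000000, y=1.900000:
  k1 = f(0.000000, 1.900000) = 3.268000
  k2 = f(0.370000, 3.109160) = 5.347755
  y ← 1.900000 + (0.37/2)·(3.268000 + 5.347755) = 3.493915
y(0.37) ≈ 3.4939

3.4939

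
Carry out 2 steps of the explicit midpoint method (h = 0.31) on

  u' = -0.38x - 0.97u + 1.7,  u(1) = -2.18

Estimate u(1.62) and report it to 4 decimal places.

-0.6647

Midpoint: k1 = f(x_n, u_n); k2 = f(x_n + h/2, u_n + (h/2)·k1); u_{n+1} = u_n + h·k2.
x=1.000000, u=-2.180000:
  k1 = f(1.000000, -2.180000) = 3.434600
  k2 = f(1.155000, -1.647637) = 2.859308
  u ← -2.180000 + 0.31·2.859308 = -1.293615
x=1.310000, u=-1.293615:
  k1 = f(1.310000, -1.293615) = 2.457006
  k2 = f(1.465000, -0.912779) = 2.028695
  u ← -1.293615 + 0.31·2.028695 = -0.664719
u(1.62) ≈ -0.6647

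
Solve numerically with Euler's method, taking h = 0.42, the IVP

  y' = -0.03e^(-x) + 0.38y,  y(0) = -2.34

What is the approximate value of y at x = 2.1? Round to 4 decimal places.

Euler: y_{n+1} = y_n + h·f(x_n, y_n).
x=0.000000, y=-2.340000: f=-0.919200 → y ← -2.340000 + 0.42·(-0.919200) = -2.726064
x=0.420000, y=-2.726064: f=-1.055616 → y ← -2.726064 + 0.42·(-1.055616) = -3.169423
x=0.840000, y=-3.169423: f=-1.217332 → y ← -3.169423 + 0.42·(-1.217332) = -3.680702
x=1.260000, y=-3.680702: f=-1.407176 → y ← -3.680702 + 0.42·(-1.407176) = -4.271716
x=1.680000, y=-4.271716: f=-1.628843 → y ← -4.271716 + 0.42·(-1.628843) = -4.955830
y(2.1) ≈ -4.9558

-4.9558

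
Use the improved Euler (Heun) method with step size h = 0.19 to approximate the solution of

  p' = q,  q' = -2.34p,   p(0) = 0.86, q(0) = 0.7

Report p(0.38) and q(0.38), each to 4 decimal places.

Heun on (p,q): k1 = f(t_n, state_n); k2 = f(t_n + h, state_n + h·k1); state_{n+1} = state_n + (h/2)·(k1 + k2).
0.000000: (0.860000, 0.700000)
  k1 = (0.700000, -2.012400)
  predictor → (0.993000, 0.317644)
  k2 = (0.317644, -2.323620)
  → (0.956676, 0.288078)
0.190000: (0.956676, 0.288078)
  k1 = (0.288078, -2.238622)
  predictor → (1.011411, -0.137260)
  k2 = (-0.137260, -2.366702)
  → (0.971004, -0.149428)
(p(0.38), q(0.38)) ≈ (0.9710, -0.1494)

0.9710, -0.1494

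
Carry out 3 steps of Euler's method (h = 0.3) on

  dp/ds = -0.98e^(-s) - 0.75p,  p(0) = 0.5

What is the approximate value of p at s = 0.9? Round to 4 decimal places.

-0.2740

Euler: p_{n+1} = p_n + h·f(s_n, p_n).
s=0.000000, p=0.500000: f=-1.355000 → p ← 0.500000 + 0.3·(-1.355000) = 0.093500
s=0.300000, p=0.093500: f=-0.796127 → p ← 0.093500 + 0.3·(-0.796127) = -0.145338
s=0.600000, p=-0.145338: f=-0.428832 → p ← -0.145338 + 0.3·(-0.428832) = -0.273988
p(0.9) ≈ -0.2740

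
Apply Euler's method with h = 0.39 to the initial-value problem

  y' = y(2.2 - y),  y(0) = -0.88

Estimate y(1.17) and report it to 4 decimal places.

-19.4008

Euler: y_{n+1} = y_n + h·f(t_n, y_n).
t=0.000000, y=-0.880000: f=-2.710400 → y ← -0.880000 + 0.39·(-2.710400) = -1.937056
t=0.390000, y=-1.937056: f=-8.013709 → y ← -1.937056 + 0.39·(-8.013709) = -5.062403
t=0.780000, y=-5.062403: f=-36.765205 → y ← -5.062403 + 0.39·(-36.765205) = -19.400833
y(1.17) ≈ -19.4008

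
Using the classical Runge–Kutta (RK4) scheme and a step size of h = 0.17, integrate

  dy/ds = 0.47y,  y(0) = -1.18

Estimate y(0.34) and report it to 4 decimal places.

-1.3845

RK4: k1 = f(s_n, y_n); k2 = f(s_n + h/2, y_n + (h/2)·k1); k3 = f(s_n + h/2, y_n + (h/2)·k2); k4 = f(s_n + h, y_n + h·k3); y_{n+1} = y_n + (h/6)·(k1 + 2k2 + 2k3 + k4).
s=0.000000, y=-1.180000:
  k1 = f(0.000000, -1.180000) = -0.554600
  k2 = f(0.085000, -1.227141) = -0.576756
  k3 = f(0.085000, -1.229024) = -0.577641
  k4 = f(0.170000, -1.278199) = -0.600754
  y ← -1.180000 + (0.17/6)·(k1 + 2k2 + 2k3 + k4) = -1.278151
s=0.170000, y=-1.278151:
  k1 = f(0.170000, -1.278151) = -0.600731
  k2 = f(0.255000, -1.329213) = -0.624730
  k3 = f(0.255000, -1.331253) = -0.625689
  k4 = f(0.340000, -1.384518) = -0.650723
  y ← -1.278151 + (0.17/6)·(k1 + 2k2 + 2k3 + k4) = -1.384466
y(0.34) ≈ -1.3845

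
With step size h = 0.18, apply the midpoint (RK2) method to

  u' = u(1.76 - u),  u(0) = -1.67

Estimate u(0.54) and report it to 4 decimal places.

Midpoint: k1 = f(t_n, u_n); k2 = f(t_n + h/2, u_n + (h/2)·k1); u_{n+1} = u_n + h·k2.
t=0.000000, u=-1.670000:
  k1 = f(0.000000, -1.670000) = -5.728100
  k2 = f(0.090000, -2.185529) = -8.623068
  u ← -1.670000 + 0.18·(-8.623068) = -3.222152
t=0.180000, u=-3.222152:
  k1 = f(0.180000, -3.222152) = -16.053253
  k2 = f(0.270000, -4.666945) = -29.994199
  u ← -3.222152 + 0.18·(-29.994199) = -8.621108
t=0.360000, u=-8.621108:
  k1 = f(0.360000, -8.621108) = -89.496655
  k2 = f(0.450000, -16.675807) = -307.431961
  u ← -8.621108 + 0.18·(-307.431961) = -63.958861
u(0.54) ≈ -63.9589

-63.9589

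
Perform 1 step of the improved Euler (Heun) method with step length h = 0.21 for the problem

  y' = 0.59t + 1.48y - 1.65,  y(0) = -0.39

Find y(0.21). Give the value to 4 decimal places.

-0.9174

Heun: k1 = f(t_n, y_n); k2 = f(t_n + h, y_n + h·k1); y_{n+1} = y_n + (h/2)·(k1 + k2).
t=0.000000, y=-0.390000:
  k1 = f(0.000000, -0.390000) = -2.227200
  k2 = f(0.210000, -0.857712) = -2.795514
  y ← -0.390000 + (0.21/2)·(-2.227200 + (-2.795514)) = -0.917385
y(0.21) ≈ -0.9174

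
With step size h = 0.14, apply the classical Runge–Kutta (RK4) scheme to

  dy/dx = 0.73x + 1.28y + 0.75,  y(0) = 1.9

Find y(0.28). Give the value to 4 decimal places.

3.0039

RK4: k1 = f(x_n, y_n); k2 = f(x_n + h/2, y_n + (h/2)·k1); k3 = f(x_n + h/2, y_n + (h/2)·k2); k4 = f(x_n + h, y_n + h·k3); y_{n+1} = y_n + (h/6)·(k1 + 2k2 + 2k3 + k4).
x=0.000000, y=1.900000:
  k1 = f(0.000000, 1.900000) = 3.182000
  k2 = f(0.070000, 2.122740) = 3.518207
  k3 = f(0.070000, 2.146275) = 3.548331
  k4 = f(0.140000, 2.396766) = 3.920061
  y ← 1.900000 + (0.14/6)·(k1 + 2k2 + 2k3 + k4) = 2.395487
x=0.140000, y=2.395487:
  k1 = f(0.140000, 2.395487) = 3.918423
  k2 = f(0.210000, 2.669776) = 4.320613
  k3 = f(0.210000, 2.697929) = 4.356650
  k4 = f(0.280000, 3.005418) = 4.801334
  y ← 2.395487 + (0.14/6)·(k1 + 2k2 + 2k3 + k4) = 3.003887
y(0.28) ≈ 3.0039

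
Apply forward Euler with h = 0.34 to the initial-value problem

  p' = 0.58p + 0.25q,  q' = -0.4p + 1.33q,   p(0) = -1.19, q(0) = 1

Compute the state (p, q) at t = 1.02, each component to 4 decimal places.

-1.5412, 3.8679

Euler on (p,q): p_{n+1} = p_n + h·p', q_{n+1} = q_n + h·q'.
0.000000: (-1.190000, 1.000000); f=(-0.440200, 1.806000) → (-1.339668, 1.614040)
0.340000: (-1.339668, 1.614040); f=(-0.373497, 2.682540) → (-1.466657, 2.526104)
0.680000: (-1.466657, 2.526104); f=(-0.219135, 3.946381) → (-1.541163, 3.867873)
(p(1.02), q(1.02)) ≈ (-1.5412, 3.8679)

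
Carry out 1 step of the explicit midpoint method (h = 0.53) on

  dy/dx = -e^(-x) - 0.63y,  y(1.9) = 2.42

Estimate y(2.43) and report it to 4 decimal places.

1.6993

Midpoint: k1 = f(x_n, y_n); k2 = f(x_n + h/2, y_n + (h/2)·k1); y_{n+1} = y_n + h·k2.
x=1.900000, y=2.420000:
  k1 = f(1.900000, 2.420000) = -1.674169
  k2 = f(2.165000, 1.976345) = -1.359847
  y ← 2.420000 + 0.53·(-1.359847) = 1.699281
y(2.43) ≈ 1.6993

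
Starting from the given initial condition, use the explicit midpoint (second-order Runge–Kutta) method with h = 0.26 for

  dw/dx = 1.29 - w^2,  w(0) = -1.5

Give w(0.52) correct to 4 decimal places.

-2.6937

Midpoint: k1 = f(x_n, w_n); k2 = f(x_n + h/2, w_n + (h/2)·k1); w_{n+1} = w_n + h·k2.
x=0.000000, w=-1.500000:
  k1 = f(0.000000, -1.500000) = -0.960000
  k2 = f(0.130000, -1.624800) = -1.349975
  w ← -1.500000 + 0.26·(-1.349975) = -1.850994
x=0.260000, w=-1.850994:
  k1 = f(0.260000, -1.850994) = -2.136177
  k2 = f(0.390000, -2.128697) = -3.241349
  w ← -1.850994 + 0.26·(-3.241349) = -2.693744
w(0.52) ≈ -2.6937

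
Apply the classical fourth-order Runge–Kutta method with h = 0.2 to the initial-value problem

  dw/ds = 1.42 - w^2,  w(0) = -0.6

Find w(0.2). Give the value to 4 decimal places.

RK4: k1 = f(s_n, w_n); k2 = f(s_n + h/2, w_n + (h/2)·k1); k3 = f(s_n + h/2, w_n + (h/2)·k2); k4 = f(s_n + h, w_n + h·k3); w_{n+1} = w_n + (h/6)·(k1 + 2k2 + 2k3 + k4).
s=0.000000, w=-0.600000:
  k1 = f(0.000000, -0.600000) = 1.060000
  k2 = f(0.100000, -0.494000) = 1.175964
  k3 = f(0.100000, -0.482404) = 1.187287
  k4 = f(0.200000, -0.362543) = 1.288563
  w ← -0.600000 + (0.2/6)·(k1 + 2k2 + 2k3 + k4) = -0.364165
w(0.2) ≈ -0.3642

-0.3642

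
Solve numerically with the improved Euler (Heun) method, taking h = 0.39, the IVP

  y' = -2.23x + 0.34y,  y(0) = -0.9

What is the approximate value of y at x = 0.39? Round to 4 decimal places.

Heun: k1 = f(x_n, y_n); k2 = f(x_n + h, y_n + h·k1); y_{n+1} = y_n + (h/2)·(k1 + k2).
x=0.000000, y=-0.900000:
  k1 = f(0.000000, -0.900000) = -0.306000
  k2 = f(0.390000, -1.019340) = -1.216276
  y ← -0.900000 + (0.39/2)·(-0.306000 + (-1.216276)) = -1.196844
y(0.39) ≈ -1.1968

-1.1968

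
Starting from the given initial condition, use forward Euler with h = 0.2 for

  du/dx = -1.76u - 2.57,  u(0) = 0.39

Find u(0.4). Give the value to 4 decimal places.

Euler: u_{n+1} = u_n + h·f(x_n, u_n).
x=0.000000, u=0.390000: f=-3.256400 → u ← 0.390000 + 0.2·(-3.256400) = -0.261280
x=0.200000, u=-0.261280: f=-2.110147 → u ← -0.261280 + 0.2·(-2.110147) = -0.683309
u(0.4) ≈ -0.6833

-0.6833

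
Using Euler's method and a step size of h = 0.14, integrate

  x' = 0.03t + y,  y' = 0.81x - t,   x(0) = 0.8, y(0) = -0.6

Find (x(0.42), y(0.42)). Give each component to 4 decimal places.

0.5838, -0.4137

Euler on (x,y): x_{n+1} = x_n + h·x', y_{n+1} = y_n + h·y'.
0.000000: (0.800000, -0.600000); f=(-0.600000, 0.648000) → (0.716000, -0.509280)
0.140000: (0.716000, -0.509280); f=(-0.505080, 0.439960) → (0.645289, -0.447686)
0.280000: (0.645289, -0.447686); f=(-0.439286, 0.242684) → (0.583789, -0.413710)
(x(0.42), y(0.42)) ≈ (0.5838, -0.4137)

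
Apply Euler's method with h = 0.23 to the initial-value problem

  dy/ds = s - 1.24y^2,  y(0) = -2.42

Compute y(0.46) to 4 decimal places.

-8.8088

Euler: y_{n+1} = y_n + h·f(s_n, y_n).
s=0.000000, y=-2.420000: f=-7.261936 → y ← -2.420000 + 0.23·(-7.261936) = -4.090245
s=0.230000, y=-4.090245: f=-20.515332 → y ← -4.090245 + 0.23·(-20.515332) = -8.808772
y(0.46) ≈ -8.8088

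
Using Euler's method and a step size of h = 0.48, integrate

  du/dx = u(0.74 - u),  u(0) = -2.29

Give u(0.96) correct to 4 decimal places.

-22.7806

Euler: u_{n+1} = u_n + h·f(x_n, u_n).
x=0.000000, u=-2.290000: f=-6.938700 → u ← -2.290000 + 0.48·(-6.938700) = -5.620576
x=0.480000, u=-5.620576: f=-35.750101 → u ← -5.620576 + 0.48·(-35.750101) = -22.780624
u(0.96) ≈ -22.7806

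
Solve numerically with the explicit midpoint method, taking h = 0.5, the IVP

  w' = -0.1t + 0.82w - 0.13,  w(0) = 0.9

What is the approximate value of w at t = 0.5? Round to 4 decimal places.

Midpoint: k1 = f(t_n, w_n); k2 = f(t_n + h/2, w_n + (h/2)·k1); w_{n+1} = w_n + h·k2.
t=0.000000, w=0.900000:
  k1 = f(0.000000, 0.900000) = 0.608000
  k2 = f(0.250000, 1.052000) = 0.707640
  w ← 0.900000 + 0.5·0.707640 = 1.253820
w(0.5) ≈ 1.2538

1.2538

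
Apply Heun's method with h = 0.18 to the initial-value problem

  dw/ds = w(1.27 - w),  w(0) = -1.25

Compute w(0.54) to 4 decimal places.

-12.0733

Heun: k1 = f(s_n, w_n); k2 = f(s_n + h, w_n + h·k1); w_{n+1} = w_n + (h/2)·(k1 + k2).
s=0.000000, w=-1.250000:
  k1 = f(0.000000, -1.250000) = -3.150000
  k2 = f(0.180000, -1.817000) = -5.609079
  w ← -1.250000 + (0.18/2)·(-3.150000 + (-5.609079)) = -2.038317
s=0.180000, w=-2.038317:
  k1 = f(0.180000, -2.038317) = -6.743399
  k2 = f(0.360000, -3.252129) = -14.706547
  w ← -2.038317 + (0.18/2)·(-6.743399 + (-14.706547)) = -3.968812
s=0.360000, w=-3.968812:
  k1 = f(0.360000, -3.968812) = -20.791862
  k2 = f(0.540000, -7.711348) = -69.258292
  w ← -3.968812 + (0.18/2)·(-20.791862 + (-69.258292)) = -12.073326
w(0.54) ≈ -12.0733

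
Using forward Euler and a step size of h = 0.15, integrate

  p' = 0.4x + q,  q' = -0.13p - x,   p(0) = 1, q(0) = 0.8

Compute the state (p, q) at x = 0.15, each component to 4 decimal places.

1.1200, 0.7805

Euler on (p,q): p_{n+1} = p_n + h·p', q_{n+1} = q_n + h·q'.
0.000000: (1.000000, 0.800000); f=(0.800000, -0.130000) → (1.120000, 0.780500)
(p(0.15), q(0.15)) ≈ (1.1200, 0.7805)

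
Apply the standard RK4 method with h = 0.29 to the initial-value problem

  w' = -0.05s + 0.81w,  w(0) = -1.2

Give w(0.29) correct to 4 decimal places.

-1.5200

RK4: k1 = f(s_n, w_n); k2 = f(s_n + h/2, w_n + (h/2)·k1); k3 = f(s_n + h/2, w_n + (h/2)·k2); k4 = f(s_n + h, w_n + h·k3); w_{n+1} = w_n + (h/6)·(k1 + 2k2 + 2k3 + k4).
s=0.000000, w=-1.200000:
  k1 = f(0.000000, -1.200000) = -0.972000
  k2 = f(0.145000, -1.340940) = -1.093411
  k3 = f(0.145000, -1.358545) = -1.107671
  k4 = f(0.290000, -1.521225) = -1.246692
  w ← -1.200000 + (0.29/6)·(k1 + 2k2 + 2k3 + k4) = -1.520008
w(0.29) ≈ -1.5200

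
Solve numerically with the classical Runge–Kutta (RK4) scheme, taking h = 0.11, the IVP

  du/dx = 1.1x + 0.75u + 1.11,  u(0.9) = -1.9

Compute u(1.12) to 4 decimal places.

-1.7104

RK4: k1 = f(x_n, u_n); k2 = f(x_n + h/2, u_n + (h/2)·k1); k3 = f(x_n + h/2, u_n + (h/2)·k2); k4 = f(x_n + h, u_n + h·k3); u_{n+1} = u_n + (h/6)·(k1 + 2k2 + 2k3 + k4).
x=0.900000, u=-1.900000:
  k1 = f(0.900000, -1.900000) = 0.675000
  k2 = f(0.955000, -1.862875) = 0.763344
  k3 = f(0.955000, -1.858016) = 0.766988
  k4 = f(1.010000, -1.815631) = 0.859277
  u ← -1.900000 + (0.11/6)·(k1 + 2k2 + 2k3 + k4) = -1.815759
x=1.010000, u=-1.815759:
  k1 = f(1.010000, -1.815759) = 0.859180
  k2 = f(1.065000, -1.768505) = 0.955122
  k3 = f(1.065000, -1.763228) = 0.959079
  k4 = f(1.120000, -1.710261) = 1.059304
  u ← -1.815759 + (0.11/6)·(k1 + 2k2 + 2k3 + k4) = -1.710400
u(1.12) ≈ -1.7104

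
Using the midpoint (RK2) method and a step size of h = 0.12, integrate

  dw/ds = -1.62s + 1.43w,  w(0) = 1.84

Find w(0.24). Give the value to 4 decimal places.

2.5387

Midpoint: k1 = f(s_n, w_n); k2 = f(s_n + h/2, w_n + (h/2)·k1); w_{n+1} = w_n + h·k2.
s=0.000000, w=1.840000:
  k1 = f(0.000000, 1.840000) = 2.631200
  k2 = f(0.060000, 1.997872) = 2.759757
  w ← 1.840000 + 0.12·2.759757 = 2.171171
s=0.120000, w=2.171171:
  k1 = f(0.120000, 2.171171) = 2.910374
  k2 = f(0.180000, 2.345793) = 3.062884
  w ← 2.171171 + 0.12·3.062884 = 2.538717
w(0.24) ≈ 2.5387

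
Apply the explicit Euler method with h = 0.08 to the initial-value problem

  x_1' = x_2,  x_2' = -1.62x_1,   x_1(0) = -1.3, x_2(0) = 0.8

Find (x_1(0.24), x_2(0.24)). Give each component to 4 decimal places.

Euler on (x_1,x_2): x_1_{n+1} = x_1_n + h·x_1', x_2_{n+1} = x_2_n + h·x_2'.
0.000000: (-1.300000, 0.800000); f=(0.800000, 2.106000) → (-1.236000, 0.968480)
0.080000: (-1.236000, 0.968480); f=(0.968480, 2.002320) → (-1.158522, 1.128666)
0.160000: (-1.158522, 1.128666); f=(1.128666, 1.876805) → (-1.068228, 1.278810)
(x_1(0.24), x_2(0.24)) ≈ (-1.0682, 1.2788)

-1.0682, 1.2788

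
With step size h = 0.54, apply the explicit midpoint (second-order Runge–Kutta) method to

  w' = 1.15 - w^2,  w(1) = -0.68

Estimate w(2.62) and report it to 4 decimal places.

Midpoint: k1 = f(x_n, w_n); k2 = f(x_n + h/2, w_n + (h/2)·k1); w_{n+1} = w_n + h·k2.
x=1.000000, w=-0.680000:
  k1 = f(1.000000, -0.680000) = 0.687600
  k2 = f(1.270000, -0.494348) = 0.905620
  w ← -0.680000 + 0.54·0.905620 = -0.190965
x=1.540000, w=-0.190965:
  k1 = f(1.540000, -0.190965) = 1.113532
  k2 = f(1.810000, 0.109689) = 1.137968
  w ← -0.190965 + 0.54·1.137968 = 0.423538
x=2.080000, w=0.423538:
  k1 = f(2.080000, 0.423538) = 0.970616
  k2 = f(2.350000, 0.685604) = 0.679947
  w ← 0.423538 + 0.54·0.679947 = 0.790709
w(2.62) ≈ 0.7907

0.7907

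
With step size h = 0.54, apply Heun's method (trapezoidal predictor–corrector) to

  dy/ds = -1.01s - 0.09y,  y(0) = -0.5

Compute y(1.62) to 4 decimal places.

-1.7018

Heun: k1 = f(s_n, y_n); k2 = f(s_n + h, y_n + h·k1); y_{n+1} = y_n + (h/2)·(k1 + k2).
s=0.000000, y=-0.500000:
  k1 = f(0.000000, -0.500000) = 0.045000
  k2 = f(0.540000, -0.475700) = -0.502587
  y ← -0.500000 + (0.54/2)·(0.045000 + (-0.502587)) = -0.623548
s=0.540000, y=-0.623548:
  k1 = f(0.540000, -0.623548) = -0.489281
  k2 = f(1.080000, -0.887760) = -1.010902
  y ← -0.623548 + (0.54/2)·(-0.489281 + (-1.010902)) = -1.028598
s=1.080000, y=-1.028598:
  k1 = f(1.080000, -1.028598) = -0.998226
  k2 = f(1.620000, -1.567640) = -1.495112
  y ← -1.028598 + (0.54/2)·(-0.998226 + (-1.495112)) = -1.701799
y(1.62) ≈ -1.7018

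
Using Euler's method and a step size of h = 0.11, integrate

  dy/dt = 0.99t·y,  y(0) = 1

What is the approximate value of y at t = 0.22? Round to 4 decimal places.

Euler: y_{n+1} = y_n + h·f(t_n, y_n).
t=0.000000, y=1.000000: f=0.000000 → y ← 1.000000 + 0.11·0.000000 = 1.000000
t=0.110000, y=1.000000: f=0.108900 → y ← 1.000000 + 0.11·0.108900 = 1.011979
y(0.22) ≈ 1.0120

1.0120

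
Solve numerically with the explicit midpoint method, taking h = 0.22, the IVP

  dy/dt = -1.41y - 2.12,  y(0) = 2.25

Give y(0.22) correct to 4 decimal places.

Midpoint: k1 = f(t_n, y_n); k2 = f(t_n + h/2, y_n + (h/2)·k1); y_{n+1} = y_n + h·k2.
t=0.000000, y=2.250000:
  k1 = f(0.000000, 2.250000) = -5.292500
  k2 = f(0.110000, 1.667825) = -4.471633
  y ← 2.250000 + 0.22·(-4.471633) = 1.266241
y(0.22) ≈ 1.2662

1.2662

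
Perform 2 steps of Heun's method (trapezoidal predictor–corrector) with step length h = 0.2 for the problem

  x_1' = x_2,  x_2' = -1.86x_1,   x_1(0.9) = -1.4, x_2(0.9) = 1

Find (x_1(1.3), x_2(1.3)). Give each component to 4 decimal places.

-0.8085, 1.8554

Heun on (x_1,x_2): k1 = f(t_n, state_n); k2 = f(t_n + h, state_n + h·k1); state_{n+1} = state_n + (h/2)·(k1 + k2).
0.900000: (-1.400000, 1.000000)
  k1 = (1.000000, 2.604000)
  predictor → (-1.200000, 1.520800)
  k2 = (1.520800, 2.232000)
  → (-1.147920, 1.483600)
1.100000: (-1.147920, 1.483600)
  k1 = (1.483600, 2.135131)
  predictor → (-0.851200, 1.910626)
  k2 = (1.910626, 1.583232)
  → (-0.808497, 1.855436)
(x_1(1.3), x_2(1.3)) ≈ (-0.8085, 1.8554)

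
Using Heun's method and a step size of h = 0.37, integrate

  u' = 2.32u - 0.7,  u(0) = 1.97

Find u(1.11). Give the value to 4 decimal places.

18.7233

Heun: k1 = f(x_n, u_n); k2 = f(x_n + h, u_n + h·k1); u_{n+1} = u_n + (h/2)·(k1 + k2).
x=0.000000, u=1.970000:
  k1 = f(0.000000, 1.970000) = 3.870400
  k2 = f(0.370000, 3.402048) = 7.192751
  u ← 1.970000 + (0.37/2)·(3.870400 + 7.192751) = 4.016683
x=0.370000, u=4.016683:
  k1 = f(0.370000, 4.016683) = 8.618705
  k2 = f(0.740000, 7.205604) = 16.017001
  u ← 4.016683 + (0.37/2)·(8.618705 + 16.017001) = 8.574288
x=0.740000, u=8.574288:
  k1 = f(0.740000, 8.574288) = 19.192349
  k2 = f(1.110000, 15.675458) = 35.667062
  u ← 8.574288 + (0.37/2)·(19.192349 + 35.667062) = 18.723279
u(1.11) ≈ 18.7233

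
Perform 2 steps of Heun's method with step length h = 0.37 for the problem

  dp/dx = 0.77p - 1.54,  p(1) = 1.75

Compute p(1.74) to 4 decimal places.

1.5608

Heun: k1 = f(x_n, p_n); k2 = f(x_n + h, p_n + h·k1); p_{n+1} = p_n + (h/2)·(k1 + k2).
x=1.000000, p=1.750000:
  k1 = f(1.000000, 1.750000) = -0.192500
  k2 = f(1.370000, 1.678775) = -0.247343
  p ← 1.750000 + (0.37/2)·(-0.192500 + (-0.247343)) = 1.668629
x=1.370000, p=1.668629:
  k1 = f(1.370000, 1.668629) = -0.255156
  k2 = f(1.740000, 1.574221) = -0.327850
  p ← 1.668629 + (0.37/2)·(-0.255156 + (-0.327850)) = 1.560773
p(1.74) ≈ 1.5608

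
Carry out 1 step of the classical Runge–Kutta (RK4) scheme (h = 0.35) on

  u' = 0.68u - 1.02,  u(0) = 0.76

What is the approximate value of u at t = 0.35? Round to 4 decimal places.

RK4: k1 = f(t_n, u_n); k2 = f(t_n + h/2, u_n + (h/2)·k1); k3 = f(t_n + h/2, u_n + (h/2)·k2); k4 = f(t_n + h, u_n + h·k3); u_{n+1} = u_n + (h/6)·(k1 + 2k2 + 2k3 + k4).
t=0.000000, u=0.760000:
  k1 = f(0.000000, 0.760000) = -0.503200
  k2 = f(0.175000, 0.671940) = -0.563081
  k3 = f(0.175000, 0.661461) = -0.570207
  k4 = f(0.350000, 0.560428) = -0.638909
  u ← 0.760000 + (0.35/6)·(k1 + 2k2 + 2k3 + k4) = 0.561160
u(0.35) ≈ 0.5612

0.5612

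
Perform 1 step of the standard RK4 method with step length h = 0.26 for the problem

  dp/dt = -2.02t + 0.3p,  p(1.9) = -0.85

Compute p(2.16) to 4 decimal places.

-2.0269

RK4: k1 = f(t_n, p_n); k2 = f(t_n + h/2, p_n + (h/2)·k1); k3 = f(t_n + h/2, p_n + (h/2)·k2); k4 = f(t_n + h, p_n + h·k3); p_{n+1} = p_n + (h/6)·(k1 + 2k2 + 2k3 + k4).
t=1.900000, p=-0.850000:
  k1 = f(1.900000, -0.850000) = -4.093000
  k2 = f(2.030000, -1.382090) = -4.515227
  k3 = f(2.030000, -1.436980) = -4.531694
  k4 = f(2.160000, -2.028240) = -4.971672
  p ← -0.850000 + (0.26/6)·(k1 + 2k2 + 2k3 + k4) = -2.026869
p(2.16) ≈ -2.0269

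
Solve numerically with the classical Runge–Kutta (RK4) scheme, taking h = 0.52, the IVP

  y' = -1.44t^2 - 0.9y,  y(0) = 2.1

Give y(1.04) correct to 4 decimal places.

0.3894

RK4: k1 = f(t_n, y_n); k2 = f(t_n + h/2, y_n + (h/2)·k1); k3 = f(t_n + h/2, y_n + (h/2)·k2); k4 = f(t_n + h, y_n + h·k3); y_{n+1} = y_n + (h/6)·(k1 + 2k2 + 2k3 + k4).
t=0.000000, y=2.100000:
  k1 = f(0.000000, 2.100000) = -1.890000
  k2 = f(0.260000, 1.608600) = -1.545084
  k3 = f(0.260000, 1.698278) = -1.625794
  k4 = f(0.520000, 1.254587) = -1.518504
  y ← 2.100000 + (0.52/6)·(k1 + 2k2 + 2k3 + k4) = 1.254977
t=0.520000, y=1.254977:
  k1 = f(0.520000, 1.254977) = -1.518856
  k2 = f(0.780000, 0.860075) = -1.650163
  k3 = f(0.780000, 0.825935) = -1.619437
  k4 = f(1.040000, 0.412870) = -1.929087
  y ← 1.254977 + (0.52/6)·(k1 + 2k2 + 2k3 + k4) = 0.389425
y(1.04) ≈ 0.3894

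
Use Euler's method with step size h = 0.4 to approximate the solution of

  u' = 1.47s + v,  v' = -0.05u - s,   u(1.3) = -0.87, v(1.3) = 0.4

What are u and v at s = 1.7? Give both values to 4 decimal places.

0.0544, -0.1026

Euler on (u,v): u_{n+1} = u_n + h·u', v_{n+1} = v_n + h·v'.
1.300000: (-0.870000, 0.400000); f=(2.311000, -1.256500) → (0.054400, -0.102600)
(u(1.7), v(1.7)) ≈ (0.0544, -0.1026)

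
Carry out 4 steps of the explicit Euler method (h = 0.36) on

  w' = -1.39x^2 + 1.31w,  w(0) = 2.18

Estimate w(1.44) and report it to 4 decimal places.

9.1180

Euler: w_{n+1} = w_n + h·f(x_n, w_n).
x=0.000000, w=2.180000: f=2.855800 → w ← 2.180000 + 0.36·2.855800 = 3.208088
x=0.360000, w=3.208088: f=4.022451 → w ← 3.208088 + 0.36·4.022451 = 4.656170
x=0.720000, w=4.656170: f=5.379007 → w ← 4.656170 + 0.36·5.379007 = 6.592613
x=1.080000, w=6.592613: f=7.015027 → w ← 6.592613 + 0.36·7.015027 = 9.118023
w(1.44) ≈ 9.1180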